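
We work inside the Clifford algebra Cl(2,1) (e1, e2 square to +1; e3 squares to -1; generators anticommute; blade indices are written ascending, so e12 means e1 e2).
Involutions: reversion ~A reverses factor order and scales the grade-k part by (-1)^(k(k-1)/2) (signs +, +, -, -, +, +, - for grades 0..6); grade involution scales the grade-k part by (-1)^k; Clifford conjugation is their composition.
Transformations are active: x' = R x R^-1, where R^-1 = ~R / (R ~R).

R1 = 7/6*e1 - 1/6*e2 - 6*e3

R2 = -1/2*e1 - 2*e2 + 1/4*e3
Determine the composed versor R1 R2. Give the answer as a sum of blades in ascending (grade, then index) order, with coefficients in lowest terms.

Distribute over the terms of R1 (each basis-blade product reordered to ascending indices, repeated generators contracted through their squares):
(7/6*e1) R2 = -7/12 - 7/3*e12 + 7/24*e13
(-1/6*e2) R2 = 1/3 - 1/12*e12 - 1/24*e23
(-6*e3) R2 = 3/2 - 3*e13 - 12*e23
Summing the partial products and collecting blades:
Answer: 5/4 - 29/12*e12 - 65/24*e13 - 289/24*e23


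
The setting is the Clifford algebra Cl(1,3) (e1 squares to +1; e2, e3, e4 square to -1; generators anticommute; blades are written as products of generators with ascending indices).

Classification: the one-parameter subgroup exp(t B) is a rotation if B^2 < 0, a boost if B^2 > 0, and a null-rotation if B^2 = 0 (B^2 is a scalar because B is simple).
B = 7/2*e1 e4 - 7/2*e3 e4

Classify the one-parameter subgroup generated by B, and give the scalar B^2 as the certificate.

B^2 term by term: the squares give (7/2)^2*(e1 e4)^2 + (-7/2)^2*(e3 e4)^2 = 49/4*(+1) + 49/4*(-1) = 0 (each basis 2-blade squares to minus the product of its generators' squares); cross terms between blades sharing an index anticommute and cancel. So B^2 = 0.
Answer: null-rotation, certificate B^2 = 0. Why this suffices: the scalar 0 survives any versor conjugation, so its sign alone determines the class however B is presented.


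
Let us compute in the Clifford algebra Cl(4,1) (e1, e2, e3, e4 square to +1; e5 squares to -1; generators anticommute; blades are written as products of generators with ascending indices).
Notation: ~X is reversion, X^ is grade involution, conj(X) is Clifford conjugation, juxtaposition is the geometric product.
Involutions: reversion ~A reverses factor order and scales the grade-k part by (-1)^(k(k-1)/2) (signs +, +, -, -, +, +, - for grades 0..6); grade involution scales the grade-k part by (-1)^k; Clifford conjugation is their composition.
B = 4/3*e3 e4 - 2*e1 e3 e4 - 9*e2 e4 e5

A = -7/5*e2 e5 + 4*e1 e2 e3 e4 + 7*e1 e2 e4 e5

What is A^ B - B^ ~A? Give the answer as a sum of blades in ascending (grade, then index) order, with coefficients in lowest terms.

first term: -63*e1 - 8*e2 - 63/5*e4 - 16/3*e1 e2 - 36*e1 e3 e5 - 14*e2 e3 e5 - 28/3*e1 e2 e3 e5 - 28/15*e2 e3 e4 e5 + 14/5*e1 e2 e3 e4 e5
second term: -63*e1 - 8*e2 - 63/5*e4 - 16/3*e1 e2 + 36*e1 e3 e5 + 14*e2 e3 e5 + 28/3*e1 e2 e3 e5 + 28/15*e2 e3 e4 e5 + 14/5*e1 e2 e3 e4 e5
Answer: -72*e1 e3 e5 - 28*e2 e3 e5 - 56/3*e1 e2 e3 e5 - 56/15*e2 e3 e4 e5


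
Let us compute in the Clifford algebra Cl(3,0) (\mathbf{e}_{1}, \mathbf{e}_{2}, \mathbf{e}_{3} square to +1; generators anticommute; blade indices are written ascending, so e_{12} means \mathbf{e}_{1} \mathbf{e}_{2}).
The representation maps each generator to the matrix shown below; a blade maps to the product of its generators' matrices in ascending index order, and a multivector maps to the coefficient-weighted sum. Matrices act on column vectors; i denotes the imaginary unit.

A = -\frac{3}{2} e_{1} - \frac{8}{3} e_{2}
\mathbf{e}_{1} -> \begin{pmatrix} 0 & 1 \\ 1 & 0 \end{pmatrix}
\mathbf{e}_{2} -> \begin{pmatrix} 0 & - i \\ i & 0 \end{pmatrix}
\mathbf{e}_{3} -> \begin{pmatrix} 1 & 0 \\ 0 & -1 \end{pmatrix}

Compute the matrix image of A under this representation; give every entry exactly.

M = (-\frac{3}{2})*rho(e_{1}) + (-\frac{8}{3})*rho(e_{2}), summed entrywise:
Answer: \begin{pmatrix} 0 & - \frac{3}{2} + \frac{8 i}{3} \\ - \frac{3}{2} - \frac{8 i}{3} & 0 \end{pmatrix}


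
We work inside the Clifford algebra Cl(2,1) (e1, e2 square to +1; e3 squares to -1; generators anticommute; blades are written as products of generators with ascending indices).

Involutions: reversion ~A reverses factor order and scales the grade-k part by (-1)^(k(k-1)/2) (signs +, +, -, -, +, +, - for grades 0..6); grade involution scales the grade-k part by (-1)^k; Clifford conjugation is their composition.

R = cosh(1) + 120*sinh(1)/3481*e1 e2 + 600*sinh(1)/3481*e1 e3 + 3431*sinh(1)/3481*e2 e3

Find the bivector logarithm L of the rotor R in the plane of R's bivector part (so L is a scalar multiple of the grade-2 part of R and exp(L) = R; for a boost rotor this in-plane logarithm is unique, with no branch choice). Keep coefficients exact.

The scalar part of R is cosh(1), which determines |rapidity| via cosh; the sign lives in the bivector part, and pairing them (bivector part over sinh of the rapidity = the plane) gives the unique in-plane L = rapidity * plane.
Concretely: cosh(rapidity) = cosh(1) gives rapidity = ±1, and since rapidity/sinh(rapidity) is even the sign is immaterial: L = (rapidity/sinh(rapidity)) * <R>_2 = (1/sinh(1)) * <R>_2.
Answer: 120/3481*e1 e2 + 600/3481*e1 e3 + 3431/3481*e2 e3


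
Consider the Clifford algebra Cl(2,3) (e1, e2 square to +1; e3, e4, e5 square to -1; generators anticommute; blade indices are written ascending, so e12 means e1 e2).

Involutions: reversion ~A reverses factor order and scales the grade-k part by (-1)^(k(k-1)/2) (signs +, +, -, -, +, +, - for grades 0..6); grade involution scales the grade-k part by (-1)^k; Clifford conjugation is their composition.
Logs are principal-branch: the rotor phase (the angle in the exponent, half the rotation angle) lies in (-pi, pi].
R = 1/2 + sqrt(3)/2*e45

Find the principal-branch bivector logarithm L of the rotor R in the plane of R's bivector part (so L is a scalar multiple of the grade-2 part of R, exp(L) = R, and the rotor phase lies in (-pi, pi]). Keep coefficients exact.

The scalar part of R is 1/2, and that scalar determines the rotor phase on the principal branch; recovering the unit plane as bivector-part over sine of the phase gives L = phase * plane.
Concretely: cos(phase) = 1/2 gives phase = ±pi/3, and since phase/sin(phase) is even the sign is immaterial: L = (phase/sin(phase)) * <R>_2 = (2*sqrt(3)*pi/9) * <R>_2.
Answer: pi/3*e45


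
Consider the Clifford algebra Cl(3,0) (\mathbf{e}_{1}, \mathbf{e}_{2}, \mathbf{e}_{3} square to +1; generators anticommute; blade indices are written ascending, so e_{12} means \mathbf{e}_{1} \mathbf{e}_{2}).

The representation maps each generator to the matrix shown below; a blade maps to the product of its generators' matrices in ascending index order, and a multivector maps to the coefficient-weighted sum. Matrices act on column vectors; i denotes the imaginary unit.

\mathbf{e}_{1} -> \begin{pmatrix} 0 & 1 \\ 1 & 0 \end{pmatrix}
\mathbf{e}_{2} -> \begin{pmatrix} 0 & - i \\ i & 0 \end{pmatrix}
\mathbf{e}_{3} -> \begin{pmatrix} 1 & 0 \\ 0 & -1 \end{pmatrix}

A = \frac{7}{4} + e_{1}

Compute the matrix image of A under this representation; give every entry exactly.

M = (\frac{7}{4})*1 + (1)*rho(e_{1}), summed entrywise (1 is the identity matrix):
Answer: \begin{pmatrix} \frac{7}{4} & 1 \\ 1 & \frac{7}{4} \end{pmatrix}


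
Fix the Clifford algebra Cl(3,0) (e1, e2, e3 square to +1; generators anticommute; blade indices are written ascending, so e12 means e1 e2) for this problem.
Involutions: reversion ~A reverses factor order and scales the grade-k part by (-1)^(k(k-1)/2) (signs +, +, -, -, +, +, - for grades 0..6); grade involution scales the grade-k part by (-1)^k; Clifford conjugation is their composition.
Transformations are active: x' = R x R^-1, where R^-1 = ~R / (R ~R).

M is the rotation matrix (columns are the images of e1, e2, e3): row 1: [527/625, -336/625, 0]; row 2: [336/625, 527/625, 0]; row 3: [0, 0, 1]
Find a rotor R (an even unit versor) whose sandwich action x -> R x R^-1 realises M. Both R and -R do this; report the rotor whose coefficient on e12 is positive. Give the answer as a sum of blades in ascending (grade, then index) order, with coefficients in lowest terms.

Method: write R = a + b12*e12 + b13*e13 + b23*e23 with a^2 + b12^2 + b13^2 + b23^2 = 1 (so R^-1 = ~R). Expanding the columns R e_j ~R gives tr M = 4a^2 - 1 and, from the antisymmetric part, M21 - M12 = -4a*b12, M13 - M31 = 4a*b13, M32 - M23 = -4a*b23.
Here tr M = 1679/625, so a^2 = (1 + tr M)/4 = 576/625 and a = ±24/25. Taking a = 24/25: M21 - M12 = 672/625, M13 - M31 = 0, M32 - M23 = 0, giving b12 = -7/25, b13 = 0, b23 = 0, i.e. R = 24/25 - 7/25*e12.
Its e12 coefficient is negative, so report the other preimage -R.
Answer: -24/25 + 7/25*e12. Sheet selection: the two-to-one cover makes ±R indistinguishable at the matrix level (trace 1679/625), so uniqueness comes from the required sign on e12.


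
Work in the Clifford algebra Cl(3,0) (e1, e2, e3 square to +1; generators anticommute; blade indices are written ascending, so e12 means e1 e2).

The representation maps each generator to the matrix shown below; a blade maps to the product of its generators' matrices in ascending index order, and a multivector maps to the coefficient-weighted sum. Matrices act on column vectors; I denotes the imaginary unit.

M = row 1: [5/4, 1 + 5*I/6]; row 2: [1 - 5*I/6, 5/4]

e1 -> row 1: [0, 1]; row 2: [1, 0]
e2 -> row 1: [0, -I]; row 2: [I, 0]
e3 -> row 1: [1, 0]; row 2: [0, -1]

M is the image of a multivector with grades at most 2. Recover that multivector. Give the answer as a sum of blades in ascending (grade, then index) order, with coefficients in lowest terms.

Method: 1, rho(e1), rho(e2), rho(e3) form a trace-orthogonal basis of the 2x2 complex matrices (tr(X Y) = 2 if X = Y, else 0), so M = m0*1 + m1*rho(e1) + m2*rho(e2) + m3*rho(e3) with m0 = tr(M)/2 = 5/4, m1 = tr(M rho(e1))/2 = 1, m2 = tr(M rho(e2))/2 = -5/6, m3 = tr(M rho(e3))/2 = 0.
Multiplying table entries, the bivector images are rho(e12) = I*rho(e3), rho(e13) = -I*rho(e2), rho(e23) = I*rho(e1); with real blade coefficients the real parts of m0..m3 are the coefficients of 1, e1, e2, e3 and the imaginary parts give the bivectors (e23: Im m1, e13: -Im m2, e12: Im m3).
Answer: 5/4 + e1 - 5/6*e2


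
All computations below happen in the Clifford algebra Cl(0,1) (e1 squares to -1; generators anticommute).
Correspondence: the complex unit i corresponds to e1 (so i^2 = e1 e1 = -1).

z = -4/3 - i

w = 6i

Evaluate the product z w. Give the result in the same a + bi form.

In blades: z = -4/3 - e1, w = 6*e1.
Distribute z over w term by term (generator squares from the signature, products reordered to ascending indices): (-4/3)*w = -8*e1; (-e1)*w = 6.
Sum: 6 - 8*e1; translating back through the correspondence:
Answer: 6 - 8i


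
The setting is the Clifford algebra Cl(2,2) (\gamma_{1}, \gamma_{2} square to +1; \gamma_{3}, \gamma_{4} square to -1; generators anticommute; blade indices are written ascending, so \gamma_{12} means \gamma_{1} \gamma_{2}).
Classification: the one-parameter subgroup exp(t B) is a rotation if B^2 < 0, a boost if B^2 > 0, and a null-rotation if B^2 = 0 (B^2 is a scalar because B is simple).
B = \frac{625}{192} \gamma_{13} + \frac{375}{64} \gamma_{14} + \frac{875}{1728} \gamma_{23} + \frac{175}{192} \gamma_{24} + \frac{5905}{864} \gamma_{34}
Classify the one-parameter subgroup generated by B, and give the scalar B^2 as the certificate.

B^2 term by term: the squares give (\frac{625}{192})^2*(\gamma_{13})^2 + (\frac{375}{64})^2*(\gamma_{14})^2 + (\frac{875}{1728})^2*(\gamma_{23})^2 + (\frac{175}{192})^2*(\gamma_{24})^2 + (\frac{5905}{864})^2*(\gamma_{34})^2 = \frac{390625}{36864}*(+1) + \frac{140625}{4096}*(+1) + \frac{765625}{2985984}*(+1) + \frac{30625}{36864}*(+1) + \frac{34869025}{746496}*(-1) = -\frac{25}{36} (each basis 2-blade squares to minus the product of its generators' squares); cross terms between blades sharing an index anticommute and cancel; the commuting (index-disjoint) pairs give grade-4 terms 2*c*c'*(blade product), which cancel blade by blade — \gamma_{1234}: -\frac{109375}{18432} + \frac{109375}{18432} = 0 — confirming B is simple. So B^2 = -\frac{25}{36}.
Answer: rotation, certificate B^2 = -\frac{25}{36}. B^2 = -\frac{25}{36} is basis-independent, so its sign is the whole story.


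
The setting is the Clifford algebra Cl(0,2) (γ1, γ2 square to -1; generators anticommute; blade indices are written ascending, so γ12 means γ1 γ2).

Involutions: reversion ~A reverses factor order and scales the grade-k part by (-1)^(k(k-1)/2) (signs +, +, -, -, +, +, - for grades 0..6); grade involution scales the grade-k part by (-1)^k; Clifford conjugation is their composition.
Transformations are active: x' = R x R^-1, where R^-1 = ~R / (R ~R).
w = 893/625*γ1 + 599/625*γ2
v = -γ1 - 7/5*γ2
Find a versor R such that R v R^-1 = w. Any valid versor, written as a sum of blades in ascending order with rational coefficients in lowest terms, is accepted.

R = v + w = 268/625*γ1 - 276/625*γ2 works: the equal norms (-74/25) guarantee its sandwich swaps v into w.
Answer: 268/625*γ1 - 276/625*γ2


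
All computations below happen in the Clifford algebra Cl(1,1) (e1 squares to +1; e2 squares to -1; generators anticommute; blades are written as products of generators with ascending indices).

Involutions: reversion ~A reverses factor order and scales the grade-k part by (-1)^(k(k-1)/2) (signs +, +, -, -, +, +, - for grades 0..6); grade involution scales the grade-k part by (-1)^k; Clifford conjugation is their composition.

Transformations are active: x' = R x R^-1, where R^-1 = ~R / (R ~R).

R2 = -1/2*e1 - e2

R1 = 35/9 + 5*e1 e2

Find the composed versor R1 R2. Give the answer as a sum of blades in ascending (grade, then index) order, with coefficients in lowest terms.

Distribute over the terms of R1 (each basis-blade product reordered to ascending indices, repeated generators contracted through their squares):
(35/9) R2 = -35/18*e1 - 35/9*e2
(5*e1 e2) R2 = 5*e1 + 5/2*e2
Summing the partial products and collecting blades:
Answer: 55/18*e1 - 25/18*e2


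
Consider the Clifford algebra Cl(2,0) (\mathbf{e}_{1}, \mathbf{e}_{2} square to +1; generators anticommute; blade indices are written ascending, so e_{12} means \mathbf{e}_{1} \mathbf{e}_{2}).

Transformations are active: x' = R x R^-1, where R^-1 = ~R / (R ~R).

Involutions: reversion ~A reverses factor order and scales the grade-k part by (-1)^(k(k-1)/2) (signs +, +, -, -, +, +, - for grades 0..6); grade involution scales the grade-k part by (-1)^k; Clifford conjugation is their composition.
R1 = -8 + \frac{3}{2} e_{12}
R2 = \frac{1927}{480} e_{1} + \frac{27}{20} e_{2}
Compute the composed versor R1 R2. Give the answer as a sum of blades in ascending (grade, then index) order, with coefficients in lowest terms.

Distribute over the terms of R1 (each basis-blade product reordered to ascending indices, repeated generators contracted through their squares):
(-8) R2 = -\frac{1927}{60} e_{1} - \frac{54}{5} e_{2}
(\frac{3}{2} e_{12}) R2 = \frac{81}{40} e_{1} - \frac{1927}{320} e_{2}
Summing the partial products and collecting blades:
Answer: -\frac{3611}{120} e_{1} - \frac{5383}{320} e_{2}


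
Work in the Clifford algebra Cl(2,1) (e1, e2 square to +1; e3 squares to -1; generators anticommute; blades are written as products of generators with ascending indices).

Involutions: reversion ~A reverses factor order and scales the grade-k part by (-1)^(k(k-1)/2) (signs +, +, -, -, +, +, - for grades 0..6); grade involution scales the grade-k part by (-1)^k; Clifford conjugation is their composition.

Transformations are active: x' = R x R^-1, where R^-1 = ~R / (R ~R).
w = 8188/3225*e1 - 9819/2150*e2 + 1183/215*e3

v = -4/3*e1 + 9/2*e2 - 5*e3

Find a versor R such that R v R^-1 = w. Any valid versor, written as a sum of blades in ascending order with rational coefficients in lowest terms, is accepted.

Sketch: the shared square -107/36 makes R = v + w = 1296/1075*e1 - 72/1075*e2 + 108/215*e3 the natural versor; its sandwich fixes that direction, negates (v - w)/2, and sends v to w.
Answer: 1296/1075*e1 - 72/1075*e2 + 108/215*e3


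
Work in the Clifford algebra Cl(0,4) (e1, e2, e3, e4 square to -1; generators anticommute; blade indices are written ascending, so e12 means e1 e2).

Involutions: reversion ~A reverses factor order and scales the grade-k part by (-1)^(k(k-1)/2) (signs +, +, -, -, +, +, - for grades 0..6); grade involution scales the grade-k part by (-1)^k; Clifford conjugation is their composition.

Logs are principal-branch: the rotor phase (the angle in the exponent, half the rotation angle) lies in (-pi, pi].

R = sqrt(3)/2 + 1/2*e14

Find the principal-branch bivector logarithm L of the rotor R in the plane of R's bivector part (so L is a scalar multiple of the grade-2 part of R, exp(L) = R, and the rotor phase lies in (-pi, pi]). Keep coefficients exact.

The scalar part of R is sqrt(3)/2, which fixes the principal-branch rotor phase; the unit plane is then the bivector part divided by the sine of that phase, and L is that plane scaled by the phase.
Concretely: cos(phase) = sqrt(3)/2 gives phase = ±pi/6, and since phase/sin(phase) is even the sign is immaterial: L = (phase/sin(phase)) * <R>_2 = (pi/3) * <R>_2.
Answer: pi/6*e14


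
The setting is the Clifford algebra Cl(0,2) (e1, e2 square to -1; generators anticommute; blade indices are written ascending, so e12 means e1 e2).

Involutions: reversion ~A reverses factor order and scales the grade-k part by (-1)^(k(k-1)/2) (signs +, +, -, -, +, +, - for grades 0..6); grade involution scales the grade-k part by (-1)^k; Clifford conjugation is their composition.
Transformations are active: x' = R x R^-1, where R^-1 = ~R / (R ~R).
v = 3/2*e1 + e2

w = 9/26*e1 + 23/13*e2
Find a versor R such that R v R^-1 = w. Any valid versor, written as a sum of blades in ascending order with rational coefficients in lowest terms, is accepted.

A norm check does it: q(v) = q(w) = -13/4, hence R = v + w = 24/13*e1 + 36/13*e2 realises the map — parallel part kept, (v - w)/2 negated, v carried to w.
Answer: 24/13*e1 + 36/13*e2


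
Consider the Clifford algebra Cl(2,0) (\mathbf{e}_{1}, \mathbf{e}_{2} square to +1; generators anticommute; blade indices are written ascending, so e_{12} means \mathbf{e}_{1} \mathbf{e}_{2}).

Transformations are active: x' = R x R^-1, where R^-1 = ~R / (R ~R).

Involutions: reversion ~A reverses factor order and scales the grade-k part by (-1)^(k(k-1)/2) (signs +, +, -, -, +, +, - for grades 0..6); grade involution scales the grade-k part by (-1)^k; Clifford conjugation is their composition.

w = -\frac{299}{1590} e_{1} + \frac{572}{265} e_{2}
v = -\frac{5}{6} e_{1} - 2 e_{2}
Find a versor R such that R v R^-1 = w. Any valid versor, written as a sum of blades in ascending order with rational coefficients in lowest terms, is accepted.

Construction: equal norms (both \frac{169}{36}) license R = v + w = -\frac{812}{795} e_{1} + \frac{42}{265} e_{2} — nothing changes along that direction, while (v - w)/2 changes sign, so v maps onto w.
Answer: -\frac{812}{795} e_{1} + \frac{42}{265} e_{2}


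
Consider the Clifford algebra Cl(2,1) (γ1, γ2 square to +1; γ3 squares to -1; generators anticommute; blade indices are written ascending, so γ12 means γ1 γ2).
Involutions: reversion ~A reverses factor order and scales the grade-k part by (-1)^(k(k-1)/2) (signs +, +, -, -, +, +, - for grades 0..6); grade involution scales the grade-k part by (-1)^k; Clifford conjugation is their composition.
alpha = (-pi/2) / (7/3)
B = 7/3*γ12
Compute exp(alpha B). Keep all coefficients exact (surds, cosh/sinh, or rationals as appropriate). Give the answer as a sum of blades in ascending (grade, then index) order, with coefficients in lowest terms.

B^2 = (7/3)^2*(γ12)^2 = 49/9*(-1) = -49/9 (a basis 2-blade squares to minus the product of its generators' squares).
B^2 = -49/9 — the series telescopes trigonometrically here: l = 7/3, alpha*l = -pi/2, so exp(alpha B) = cos(-pi/2) + (sin(-pi/2)/(7/3))*B = 0 + (-3/7)*B.
Answer: -γ12


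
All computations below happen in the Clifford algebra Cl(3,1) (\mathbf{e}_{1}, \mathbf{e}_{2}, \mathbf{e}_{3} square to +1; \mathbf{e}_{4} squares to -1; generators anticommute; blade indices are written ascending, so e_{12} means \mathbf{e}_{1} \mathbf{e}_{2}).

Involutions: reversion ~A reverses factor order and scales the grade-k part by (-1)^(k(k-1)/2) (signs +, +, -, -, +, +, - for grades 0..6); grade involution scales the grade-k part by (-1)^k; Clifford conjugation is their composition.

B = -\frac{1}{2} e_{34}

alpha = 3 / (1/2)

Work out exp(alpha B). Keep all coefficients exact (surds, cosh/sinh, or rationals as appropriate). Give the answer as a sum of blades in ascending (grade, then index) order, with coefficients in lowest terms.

B^2 = (-\frac{1}{2})^2*(e_{34})^2 = \frac{1}{4}*(+1) = \frac{1}{4} (a basis 2-blade squares to minus the product of its generators' squares).
B^2 = \frac{1}{4} — B^2 > 0, so the exponential closes hyperbolically: l = \frac{1}{2}, alpha*l = 3, so exp(alpha B) = cosh(3) + (sinh(3)/(\frac{1}{2}))*B = \cosh{\left(3 \right)} + (2 \sinh{\left(3 \right)})*B.
Answer: \cosh{\left(3 \right)} - \sinh{\left(3 \right)} e_{34}


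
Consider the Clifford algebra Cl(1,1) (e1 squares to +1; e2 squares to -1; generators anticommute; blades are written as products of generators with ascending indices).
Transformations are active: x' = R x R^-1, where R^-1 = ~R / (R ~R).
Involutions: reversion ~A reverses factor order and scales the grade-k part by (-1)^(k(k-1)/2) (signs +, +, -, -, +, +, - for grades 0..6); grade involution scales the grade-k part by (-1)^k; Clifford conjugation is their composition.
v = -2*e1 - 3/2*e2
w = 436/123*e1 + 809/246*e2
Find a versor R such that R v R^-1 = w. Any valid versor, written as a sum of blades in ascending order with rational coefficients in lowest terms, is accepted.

Construction: equal norms (both 7/4) license R = v + w = 190/123*e1 + 220/123*e2 — nothing changes along that direction, while (v - w)/2 changes sign, so v maps onto w.
Answer: 190/123*e1 + 220/123*e2


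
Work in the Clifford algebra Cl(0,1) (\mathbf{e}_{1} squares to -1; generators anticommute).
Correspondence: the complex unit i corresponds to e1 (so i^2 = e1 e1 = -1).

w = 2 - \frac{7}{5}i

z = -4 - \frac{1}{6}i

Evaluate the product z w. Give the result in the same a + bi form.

In blades: z = -4 - \frac{1}{6} e_{1}, w = 2 - \frac{7}{5} e_{1}.
Distribute z over w term by term (generator squares from the signature, products reordered to ascending indices): (-4)*w = -8 + \frac{28}{5} e_{1}; (-\frac{1}{6} e_{1})*w = -\frac{7}{30} - \frac{1}{3} e_{1}.
Sum: -\frac{247}{30} + \frac{79}{15} e_{1}; translating back through the correspondence:
Answer: -\frac{247}{30} + \frac{79}{15}i


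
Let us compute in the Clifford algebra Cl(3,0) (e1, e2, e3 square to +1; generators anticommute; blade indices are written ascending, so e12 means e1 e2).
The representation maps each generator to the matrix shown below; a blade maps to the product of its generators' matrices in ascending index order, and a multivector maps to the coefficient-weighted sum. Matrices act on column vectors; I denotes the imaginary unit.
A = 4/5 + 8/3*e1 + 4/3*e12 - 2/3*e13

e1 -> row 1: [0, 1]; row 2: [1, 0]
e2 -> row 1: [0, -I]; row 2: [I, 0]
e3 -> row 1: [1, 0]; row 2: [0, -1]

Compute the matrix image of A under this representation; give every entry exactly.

Bivector images (products of the table entries): rho(e12) = rho(e1)rho(e2) = row 1: [I, 0]; row 2: [0, -I]; rho(e13) = rho(e1)rho(e3) = row 1: [0, -1]; row 2: [1, 0].
M = (4/5)*1 + (8/3)*rho(e1) + (4/3)*rho(e12) + (-2/3)*rho(e13), summed entrywise (1 is the identity matrix):
Answer: row 1: [4/5 + 4*I/3, 10/3]; row 2: [2, 4/5 - 4*I/3]


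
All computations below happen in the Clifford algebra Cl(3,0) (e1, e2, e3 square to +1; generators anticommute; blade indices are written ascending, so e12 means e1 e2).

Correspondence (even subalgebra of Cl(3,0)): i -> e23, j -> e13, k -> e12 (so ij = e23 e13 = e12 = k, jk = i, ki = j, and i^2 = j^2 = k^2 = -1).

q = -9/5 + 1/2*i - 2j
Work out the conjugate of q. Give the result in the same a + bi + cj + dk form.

In blades: q = -9/5 - 2*e13 + 1/2*e23.
Quaternion conjugation is reversion on the even subalgebra: the scalar is fixed and every grade-2 blade flips sign, giving -9/5 + 2*e13 - 1/2*e23; translating back:
Answer: -9/5 - 1/2*i + 2j


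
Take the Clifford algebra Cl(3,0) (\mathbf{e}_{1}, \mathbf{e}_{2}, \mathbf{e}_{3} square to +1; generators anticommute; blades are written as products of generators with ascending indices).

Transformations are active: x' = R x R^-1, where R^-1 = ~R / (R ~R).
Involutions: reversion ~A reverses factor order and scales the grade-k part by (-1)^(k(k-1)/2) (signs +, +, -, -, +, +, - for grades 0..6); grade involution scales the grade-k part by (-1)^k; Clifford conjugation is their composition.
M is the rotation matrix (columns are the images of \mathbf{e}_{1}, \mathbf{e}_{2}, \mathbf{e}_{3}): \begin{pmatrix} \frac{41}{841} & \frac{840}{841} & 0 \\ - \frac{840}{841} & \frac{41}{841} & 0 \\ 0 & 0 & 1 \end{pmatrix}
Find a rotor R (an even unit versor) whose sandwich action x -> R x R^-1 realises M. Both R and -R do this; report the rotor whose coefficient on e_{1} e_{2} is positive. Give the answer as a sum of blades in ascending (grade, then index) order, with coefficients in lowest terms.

Method: write R = a + b12*e_{1} e_{2} + b13*e_{1} e_{3} + b23*e_{2} e_{3} with a^2 + b12^2 + b13^2 + b23^2 = 1 (so R^-1 = ~R). Expanding the columns R e_j ~R gives tr M = 4a^2 - 1 and, from the antisymmetric part, M21 - M12 = -4a*b12, M13 - M31 = 4a*b13, M32 - M23 = -4a*b23.
Here tr M = \frac{923}{841}, so a^2 = (1 + tr M)/4 = \frac{441}{841} and a = ±\frac{21}{29}. Taking a = \frac{21}{29}: M21 - M12 = -\frac{1680}{841}, M13 - M31 = 0, M32 - M23 = 0, giving b12 = \frac{20}{29}, b13 = 0, b23 = 0, i.e. R = \frac{21}{29} + \frac{20}{29} e_{1} e_{2}.
Its e_{1} e_{2} coefficient is already positive.
Answer: \frac{21}{29} + \frac{20}{29} e_{1} e_{2}. Key observation: the double cover Spin(3) -> SO(3) sends R and -R to the same matrix (trace \frac{923}{841} here), so the stated sign of the e_{1} e_{2} coefficient is what selects one sheet.


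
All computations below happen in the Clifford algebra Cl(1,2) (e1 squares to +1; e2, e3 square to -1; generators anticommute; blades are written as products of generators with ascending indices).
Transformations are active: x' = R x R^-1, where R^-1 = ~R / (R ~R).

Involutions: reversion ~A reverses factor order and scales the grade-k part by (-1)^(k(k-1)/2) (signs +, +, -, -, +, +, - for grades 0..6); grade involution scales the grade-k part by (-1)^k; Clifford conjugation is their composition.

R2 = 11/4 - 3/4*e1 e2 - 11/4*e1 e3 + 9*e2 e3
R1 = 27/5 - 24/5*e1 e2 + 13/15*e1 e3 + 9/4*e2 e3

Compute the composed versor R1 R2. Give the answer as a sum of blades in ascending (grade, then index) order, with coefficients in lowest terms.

Distribute over the terms of R1 (each basis-blade product reordered to ascending indices, repeated generators contracted through their squares):
(27/5) R2 = 297/20 - 81/20*e1 e2 - 297/20*e1 e3 + 243/5*e2 e3
(-24/5*e1 e2) R2 = 18/5 - 66/5*e1 e2 + 216/5*e1 e3 - 66/5*e2 e3
(13/15*e1 e3) R2 = -143/60 + 39/5*e1 e2 + 143/60*e1 e3 - 13/20*e2 e3
(9/4*e2 e3) R2 = -81/4 + 99/16*e1 e2 - 27/16*e1 e3 + 99/16*e2 e3
Summing the partial products and collecting blades:
Answer: -251/60 - 261/80*e1 e2 + 6971/240*e1 e3 + 655/16*e2 e3


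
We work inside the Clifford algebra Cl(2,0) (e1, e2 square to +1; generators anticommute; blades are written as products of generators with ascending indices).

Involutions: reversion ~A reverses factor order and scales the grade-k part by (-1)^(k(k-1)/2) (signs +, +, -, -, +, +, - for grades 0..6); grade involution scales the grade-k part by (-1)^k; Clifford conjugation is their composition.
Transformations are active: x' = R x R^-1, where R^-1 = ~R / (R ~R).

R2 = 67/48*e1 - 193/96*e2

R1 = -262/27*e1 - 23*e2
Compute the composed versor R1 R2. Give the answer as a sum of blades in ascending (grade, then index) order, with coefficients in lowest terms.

Distribute over the terms of R1 (each basis-blade product reordered to ascending indices, repeated generators contracted through their squares):
(-262/27*e1) R2 = -8777/648 + 25283/1296*e1 e2
(-23*e2) R2 = 4439/96 + 1541/48*e1 e2
Summing the partial products and collecting blades:
Answer: 84745/2592 + 33445/648*e1 e2


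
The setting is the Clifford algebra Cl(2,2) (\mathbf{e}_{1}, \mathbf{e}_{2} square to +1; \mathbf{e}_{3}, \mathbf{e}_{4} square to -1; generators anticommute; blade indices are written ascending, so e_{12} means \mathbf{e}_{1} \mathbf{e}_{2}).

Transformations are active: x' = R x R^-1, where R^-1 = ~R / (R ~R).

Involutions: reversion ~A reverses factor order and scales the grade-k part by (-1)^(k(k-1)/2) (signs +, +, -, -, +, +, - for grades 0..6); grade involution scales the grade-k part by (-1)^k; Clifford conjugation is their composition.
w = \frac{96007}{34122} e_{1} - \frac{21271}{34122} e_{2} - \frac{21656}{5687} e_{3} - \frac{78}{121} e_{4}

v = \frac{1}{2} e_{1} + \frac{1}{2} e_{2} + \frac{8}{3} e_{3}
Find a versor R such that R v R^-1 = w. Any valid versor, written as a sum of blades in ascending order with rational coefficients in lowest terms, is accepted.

R = v + w = \frac{56534}{17061} e_{1} - \frac{2105}{17061} e_{2} - \frac{19472}{17061} e_{3} - \frac{78}{121} e_{4} works: the equal norms (-\frac{119}{18}) guarantee its sandwich swaps v into w.
Answer: \frac{56534}{17061} e_{1} - \frac{2105}{17061} e_{2} - \frac{19472}{17061} e_{3} - \frac{78}{121} e_{4}


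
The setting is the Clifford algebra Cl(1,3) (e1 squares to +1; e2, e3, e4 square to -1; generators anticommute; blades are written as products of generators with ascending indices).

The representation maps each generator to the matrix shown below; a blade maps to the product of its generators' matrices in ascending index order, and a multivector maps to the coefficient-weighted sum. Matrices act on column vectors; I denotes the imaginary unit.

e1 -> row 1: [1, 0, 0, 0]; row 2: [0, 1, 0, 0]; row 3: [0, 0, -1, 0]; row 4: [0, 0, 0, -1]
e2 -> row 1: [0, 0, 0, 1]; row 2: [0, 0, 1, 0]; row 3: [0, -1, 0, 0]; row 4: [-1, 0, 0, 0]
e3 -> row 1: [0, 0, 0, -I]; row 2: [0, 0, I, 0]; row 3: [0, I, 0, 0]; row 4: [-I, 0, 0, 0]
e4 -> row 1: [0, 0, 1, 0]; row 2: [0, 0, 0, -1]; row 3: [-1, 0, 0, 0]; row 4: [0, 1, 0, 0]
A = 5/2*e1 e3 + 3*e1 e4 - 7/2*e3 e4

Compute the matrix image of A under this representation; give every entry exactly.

Bivector images (products of the table entries): rho(e1 e3) = rho(e1)rho(e3) = row 1: [0, 0, 0, -I]; row 2: [0, 0, I, 0]; row 3: [0, -I, 0, 0]; row 4: [I, 0, 0, 0]; rho(e1 e4) = rho(e1)rho(e4) = row 1: [0, 0, 1, 0]; row 2: [0, 0, 0, -1]; row 3: [1, 0, 0, 0]; row 4: [0, -1, 0, 0]; rho(e3 e4) = rho(e3)rho(e4) = row 1: [0, -I, 0, 0]; row 2: [-I, 0, 0, 0]; row 3: [0, 0, 0, -I]; row 4: [0, 0, -I, 0].
M = (5/2)*rho(e1 e3) + (3)*rho(e1 e4) + (-7/2)*rho(e3 e4), summed entrywise:
Answer: row 1: [0, 7*I/2, 3, -5*I/2]; row 2: [7*I/2, 0, 5*I/2, -3]; row 3: [3, -5*I/2, 0, 7*I/2]; row 4: [5*I/2, -3, 7*I/2, 0]


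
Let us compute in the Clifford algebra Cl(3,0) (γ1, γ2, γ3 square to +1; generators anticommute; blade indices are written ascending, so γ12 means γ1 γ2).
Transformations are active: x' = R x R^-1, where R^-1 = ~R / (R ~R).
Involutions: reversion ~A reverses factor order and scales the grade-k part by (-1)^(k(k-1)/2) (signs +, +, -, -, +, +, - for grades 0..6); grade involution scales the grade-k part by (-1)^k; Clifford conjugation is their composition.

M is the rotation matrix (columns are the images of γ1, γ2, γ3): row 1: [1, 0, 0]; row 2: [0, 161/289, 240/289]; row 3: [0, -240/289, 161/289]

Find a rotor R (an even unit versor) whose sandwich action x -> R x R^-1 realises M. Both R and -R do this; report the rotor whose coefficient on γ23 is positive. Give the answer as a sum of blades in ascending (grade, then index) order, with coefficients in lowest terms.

Method: write R = a + b12*γ12 + b13*γ13 + b23*γ23 with a^2 + b12^2 + b13^2 + b23^2 = 1 (so R^-1 = ~R). Expanding the columns R e_j ~R gives tr M = 4a^2 - 1 and, from the antisymmetric part, M21 - M12 = -4a*b12, M13 - M31 = 4a*b13, M32 - M23 = -4a*b23.
Here tr M = 611/289, so a^2 = (1 + tr M)/4 = 225/289 and a = ±15/17. Taking a = 15/17: M21 - M12 = 0, M13 - M31 = 0, M32 - M23 = -480/289, giving b12 = 0, b13 = 0, b23 = 8/17, i.e. R = 15/17 + 8/17*γ23.
Its γ23 coefficient is already positive.
Answer: 15/17 + 8/17*γ23. Why the constraint matters: R and -R act identically through the sandwich — M has trace 611/289 either way — so only the sign condition on γ23 picks one of the two preimages.


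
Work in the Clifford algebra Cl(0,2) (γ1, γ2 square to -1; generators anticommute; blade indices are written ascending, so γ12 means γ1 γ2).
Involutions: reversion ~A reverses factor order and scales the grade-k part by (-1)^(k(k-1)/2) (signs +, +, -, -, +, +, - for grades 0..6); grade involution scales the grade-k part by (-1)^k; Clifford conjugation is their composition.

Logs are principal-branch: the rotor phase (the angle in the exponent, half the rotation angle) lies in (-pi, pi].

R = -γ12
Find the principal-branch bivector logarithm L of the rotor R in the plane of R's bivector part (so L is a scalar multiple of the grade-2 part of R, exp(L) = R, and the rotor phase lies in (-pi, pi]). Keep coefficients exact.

The scalar part of R is 0, and that scalar determines the rotor phase on the principal branch; recovering the unit plane as bivector-part over sine of the phase gives L = phase * plane.
Concretely: cos(phase) = 0 gives phase = ±pi/2, and since phase/sin(phase) is even the sign is immaterial: L = (phase/sin(phase)) * <R>_2 = (pi/2) * <R>_2.
Answer: -pi/2*γ12


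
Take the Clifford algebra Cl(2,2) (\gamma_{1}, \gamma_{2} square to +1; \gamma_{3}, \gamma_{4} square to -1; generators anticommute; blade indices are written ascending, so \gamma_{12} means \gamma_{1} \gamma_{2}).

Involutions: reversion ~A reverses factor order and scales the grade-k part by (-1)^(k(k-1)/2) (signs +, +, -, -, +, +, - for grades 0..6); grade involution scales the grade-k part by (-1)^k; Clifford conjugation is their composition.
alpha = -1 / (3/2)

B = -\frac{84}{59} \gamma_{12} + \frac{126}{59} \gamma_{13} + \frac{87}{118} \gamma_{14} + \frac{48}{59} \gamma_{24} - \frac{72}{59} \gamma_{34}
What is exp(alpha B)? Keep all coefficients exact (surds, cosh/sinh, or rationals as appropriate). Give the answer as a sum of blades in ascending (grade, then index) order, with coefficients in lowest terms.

B^2 term by term: the squares give (-\frac{84}{59})^2*(\gamma_{12})^2 + (\frac{126}{59})^2*(\gamma_{13})^2 + (\frac{87}{118})^2*(\gamma_{14})^2 + (\frac{48}{59})^2*(\gamma_{24})^2 + (-\frac{72}{59})^2*(\gamma_{34})^2 = \frac{7056}{3481}*(-1) + \frac{15876}{3481}*(+1) + \frac{7569}{13924}*(+1) + \frac{2304}{3481}*(+1) + \frac{5184}{3481}*(-1) = \frac{9}{4} (each basis 2-blade squares to minus the product of its generators' squares); cross terms between blades sharing an index anticommute and cancel; the commuting (index-disjoint) pairs give grade-4 terms 2*c*c'*(blade product), which cancel blade by blade — \gamma_{1234}: \frac{12096}{3481} - \frac{12096}{3481} = 0 — confirming B is simple. So B^2 = \frac{9}{4}.
B^2 = \frac{9}{4} — a positive square means the series sums to a boost: l = \frac{3}{2}, alpha*l = -1, so exp(alpha B) = cosh(-1) + (sinh(-1)/(\frac{3}{2}))*B = \cosh{\left(1 \right)} + (- \frac{2 \sinh{\left(1 \right)}}{3})*B.
Answer: \cosh{\left(1 \right)} + \frac{56 \sinh{\left(1 \right)}}{59} \gamma_{12} - \frac{84 \sinh{\left(1 \right)}}{59} \gamma_{13} - \frac{29 \sinh{\left(1 \right)}}{59} \gamma_{14} - \frac{32 \sinh{\left(1 \right)}}{59} \gamma_{24} + \frac{48 \sinh{\left(1 \right)}}{59} \gamma_{34}


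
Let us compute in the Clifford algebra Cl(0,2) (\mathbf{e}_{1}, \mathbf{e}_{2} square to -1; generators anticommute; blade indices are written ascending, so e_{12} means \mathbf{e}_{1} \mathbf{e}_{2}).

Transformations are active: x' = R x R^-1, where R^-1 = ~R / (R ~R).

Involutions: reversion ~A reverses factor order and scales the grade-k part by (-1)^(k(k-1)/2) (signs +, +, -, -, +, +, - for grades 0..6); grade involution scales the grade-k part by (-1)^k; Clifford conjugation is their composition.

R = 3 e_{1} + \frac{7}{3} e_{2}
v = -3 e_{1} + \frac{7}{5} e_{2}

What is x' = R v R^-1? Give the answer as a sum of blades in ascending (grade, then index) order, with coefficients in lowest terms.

~R = 3 e_{1} + \frac{7}{3} e_{2}, and R ~R = -\frac{130}{9}, so R^-1 = ~R / (-\frac{130}{9}).
R v = \frac{86}{15} + \frac{56}{5} e_{12}
Answer: \frac{201}{325} e_{1} - \frac{1057}{325} e_{2}


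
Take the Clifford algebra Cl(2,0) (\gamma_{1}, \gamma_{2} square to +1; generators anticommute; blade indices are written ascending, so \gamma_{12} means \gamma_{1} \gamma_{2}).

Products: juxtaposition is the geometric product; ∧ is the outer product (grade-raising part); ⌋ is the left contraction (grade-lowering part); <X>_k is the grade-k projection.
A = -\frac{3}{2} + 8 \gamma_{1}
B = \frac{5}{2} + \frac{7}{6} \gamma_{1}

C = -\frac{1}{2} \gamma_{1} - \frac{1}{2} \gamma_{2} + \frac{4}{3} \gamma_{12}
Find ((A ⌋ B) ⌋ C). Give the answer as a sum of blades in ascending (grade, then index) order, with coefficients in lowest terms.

step 1: \frac{67}{12} - \frac{7}{4} \gamma_{1}
step 2: \frac{7}{8} - \frac{67}{24} \gamma_{1} - \frac{41}{8} \gamma_{2} + \frac{67}{9} \gamma_{12}
Answer: \frac{7}{8} - \frac{67}{24} \gamma_{1} - \frac{41}{8} \gamma_{2} + \frac{67}{9} \gamma_{12}


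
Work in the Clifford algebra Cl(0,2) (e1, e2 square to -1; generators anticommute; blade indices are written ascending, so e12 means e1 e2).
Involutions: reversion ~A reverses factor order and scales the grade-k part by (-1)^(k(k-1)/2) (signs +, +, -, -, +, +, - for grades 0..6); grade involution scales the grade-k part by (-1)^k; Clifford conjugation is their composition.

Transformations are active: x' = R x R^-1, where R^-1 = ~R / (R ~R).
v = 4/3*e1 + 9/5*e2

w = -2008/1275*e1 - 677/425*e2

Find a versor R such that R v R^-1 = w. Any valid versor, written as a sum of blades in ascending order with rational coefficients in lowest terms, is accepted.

Key observation: q(v) = q(w) = -1129/225 (sandwiches preserve the norm), so R = v + w = -308/1275*e1 + 88/425*e2 works whenever it is invertible — the component of v along it is kept and (v - w)/2 reverses, sending v to w.
Answer: -308/1275*e1 + 88/425*e2


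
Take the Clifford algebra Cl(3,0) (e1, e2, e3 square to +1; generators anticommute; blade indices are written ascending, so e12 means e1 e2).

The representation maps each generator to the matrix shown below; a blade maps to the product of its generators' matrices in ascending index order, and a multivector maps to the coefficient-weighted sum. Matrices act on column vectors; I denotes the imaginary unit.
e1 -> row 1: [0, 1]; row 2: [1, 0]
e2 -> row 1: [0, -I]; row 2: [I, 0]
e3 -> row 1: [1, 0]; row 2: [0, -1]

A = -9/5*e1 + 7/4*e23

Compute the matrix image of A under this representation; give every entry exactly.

Bivector images (products of the table entries): rho(e23) = rho(e2)rho(e3) = row 1: [0, I]; row 2: [I, 0].
M = (-9/5)*rho(e1) + (7/4)*rho(e23), summed entrywise:
Answer: row 1: [0, -9/5 + 7*I/4]; row 2: [-9/5 + 7*I/4, 0]


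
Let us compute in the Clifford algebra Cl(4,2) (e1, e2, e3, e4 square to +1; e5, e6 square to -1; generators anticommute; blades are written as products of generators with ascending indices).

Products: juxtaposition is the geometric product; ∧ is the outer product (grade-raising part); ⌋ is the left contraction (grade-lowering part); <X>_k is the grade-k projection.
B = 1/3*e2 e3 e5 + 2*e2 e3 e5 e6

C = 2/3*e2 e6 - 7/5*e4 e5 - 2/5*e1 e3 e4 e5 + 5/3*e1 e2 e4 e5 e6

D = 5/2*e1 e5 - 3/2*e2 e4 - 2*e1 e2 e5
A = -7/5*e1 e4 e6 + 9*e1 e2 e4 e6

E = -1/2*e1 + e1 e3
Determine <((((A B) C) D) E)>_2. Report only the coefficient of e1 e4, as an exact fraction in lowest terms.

step 1: 18*e1 e3 e4 e5 - 14/5*e1 e2 e3 e4 e5 - 3*e1 e3 e4 e5 e6 + 7/15*e1 e2 e3 e4 e5 e6
step 2: 36/5 + 28/25*e2 + 7/9*e3 - 6/5*e6 - 126/5*e1 e3 + 5*e2 e3 - 14/75*e2 e6 + 14/3*e3 e6 + 98/25*e1 e2 e3 + 21/5*e1 e3 e6 + 30*e2 e3 e6 - 49/75*e1 e2 e3 e6 - 14/45*e1 e3 e4 e5 + 2*e1 e2 e3 e4 e5 + 28/15*e1 e3 e4 e5 e6 - 12*e1 e2 e3 e4 e5 e6
step 3: -42/25*e4 + 506/25*e1 e5 - 54/5*e2 e4 + 49/18*e3 e4 + 1771/25*e3 e5 + 7/25*e4 e6 - 86/5*e1 e2 e5 + 147/25*e1 e3 e4 + 91/18*e1 e3 e5 - 197/75*e1 e5 e6 - 401/90*e2 e3 e4 + 301/5*e2 e3 e5 + 9/5*e2 e4 e6 + 77/3*e3 e4 e6 - 1379/150*e3 e5 e6 - 189/5*e1 e2 e3 e4 + 1027/90*e1 e2 e3 e5 - 29/15*e1 e2 e5 e6 - 49/50*e1 e3 e4 e6 - 161/3*e1 e3 e5 e6 + 499/15*e2 e3 e4 e6 + 203/30*e2 e3 e5 e6 + 63/10*e1 e2 e3 e4 e6 + 1223/15*e1 e2 e3 e5 e6
step 4: -147/25*e4 + 2279/450*e5 - 1603/450*e1 e4 - 1771/25*e1 e5 - 189/5*e2 e4 + 1801/90*e2 e5 - 147/50*e3 e4 + 15941/900*e3 e5 + 49/50*e4 e6 + 2749/50*e5 e6 + 17/18*e1 e2 e4 + 301/5*e1 e2 e5 - 2737/900*e1 e3 e4 - 1771/50*e1 e3 e5 - 3871/150*e1 e4 e6 + 1379/150*e1 e5 e6 - 189/10*e2 e3 e4 + 4123/180*e2 e3 e5 + 63/10*e2 e4 e6 + 2417/30*e2 e5 e6 - 49/100*e3 e4 e6 - 1473/50*e3 e5 e6 + 1543/180*e1 e2 e3 e4 + 301/10*e1 e2 e3 e5 + 205/6*e1 e2 e4 e6 + 203/30*e1 e2 e5 e6 + 1967/150*e1 e3 e4 e6 - 1379/300*e1 e3 e5 e6 - 63/20*e2 e3 e4 e6 - 233/6*e2 e3 e5 e6 - 553/30*e1 e2 e3 e4 e6 - 203/60*e1 e2 e3 e5 e6
step 5: -1603/450*e1 e4 - 1771/25*e1 e5 - 189/5*e2 e4 + 1801/90*e2 e5 - 147/50*e3 e4 + 15941/900*e3 e5 + 49/50*e4 e6 + 2749/50*e5 e6
Answer: -1603/450
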